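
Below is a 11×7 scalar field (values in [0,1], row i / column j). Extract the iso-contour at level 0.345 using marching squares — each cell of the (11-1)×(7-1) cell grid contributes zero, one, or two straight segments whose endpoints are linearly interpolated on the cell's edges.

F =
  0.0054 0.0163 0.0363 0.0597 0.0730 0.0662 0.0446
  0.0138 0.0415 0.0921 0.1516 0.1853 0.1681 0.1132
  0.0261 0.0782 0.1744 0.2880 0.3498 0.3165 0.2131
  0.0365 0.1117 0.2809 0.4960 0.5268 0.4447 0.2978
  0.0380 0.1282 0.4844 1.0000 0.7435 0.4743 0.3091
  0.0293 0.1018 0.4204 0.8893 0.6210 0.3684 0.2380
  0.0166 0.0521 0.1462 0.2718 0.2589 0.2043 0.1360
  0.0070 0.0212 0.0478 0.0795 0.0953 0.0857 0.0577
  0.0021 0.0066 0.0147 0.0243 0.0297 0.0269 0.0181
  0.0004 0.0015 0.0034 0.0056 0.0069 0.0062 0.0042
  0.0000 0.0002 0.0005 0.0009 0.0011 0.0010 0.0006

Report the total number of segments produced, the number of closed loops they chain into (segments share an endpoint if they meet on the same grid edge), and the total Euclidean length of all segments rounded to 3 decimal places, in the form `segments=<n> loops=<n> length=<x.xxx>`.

cell (1,3): code 0100 → (1.971,4.000)–(2.000,3.922)
cell (1,4): code 1000 → (2.000,4.144)–(1.971,4.000)
cell (2,2): code 0100 → (2.274,3.000)–(3.000,2.298)
cell (2,3): code 1110 → (2.000,3.922)–(2.274,3.000)
cell (2,4): code 1101 → (2.222,5.000)–(2.000,4.144)
cell (2,5): code 1000 → (3.000,5.679)–(2.222,5.000)
cell (3,1): code 0100 → (3.315,2.000)–(4.000,1.609)
cell (3,2): code 1110 → (3.000,2.298)–(3.315,2.000)
cell (3,5): code 1001 → (4.000,5.783)–(3.000,5.679)
cell (4,1): code 0110 → (4.000,1.609)–(5.000,1.763)
cell (4,5): code 1001 → (5.000,5.179)–(4.000,5.783)
cell (5,1): code 0010 → (5.000,1.763)–(5.275,2.000)
cell (5,2): code 0011 → (5.275,2.000)–(5.881,3.000)
cell (5,3): code 0011 → (5.881,3.000)–(5.762,4.000)
cell (5,4): code 0011 → (5.762,4.000)–(5.143,5.000)
cell (5,5): code 0001 → (5.143,5.000)–(5.000,5.179)
total: 16 segments, chained into 1 closed loop(s), length Σ = 12.471249

segments=16 loops=1 length=12.471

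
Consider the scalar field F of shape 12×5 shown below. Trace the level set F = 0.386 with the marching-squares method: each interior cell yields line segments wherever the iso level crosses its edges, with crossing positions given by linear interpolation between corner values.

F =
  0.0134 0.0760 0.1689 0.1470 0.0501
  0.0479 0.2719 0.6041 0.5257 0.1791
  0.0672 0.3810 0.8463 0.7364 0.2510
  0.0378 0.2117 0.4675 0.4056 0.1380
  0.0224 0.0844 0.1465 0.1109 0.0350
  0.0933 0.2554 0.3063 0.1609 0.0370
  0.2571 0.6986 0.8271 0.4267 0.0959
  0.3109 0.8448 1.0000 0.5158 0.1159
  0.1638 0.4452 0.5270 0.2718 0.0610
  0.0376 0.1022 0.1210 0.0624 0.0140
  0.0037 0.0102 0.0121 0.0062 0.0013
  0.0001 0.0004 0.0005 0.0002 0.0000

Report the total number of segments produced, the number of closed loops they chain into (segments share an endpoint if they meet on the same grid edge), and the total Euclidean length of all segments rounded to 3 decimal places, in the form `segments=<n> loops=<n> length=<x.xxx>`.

segments=22 loops=2 length=18.261

cell (0,1): code 0100 → (0.499,2.000)–(1.000,1.343)
cell (0,2): code 1100 → (0.631,3.000)–(0.499,2.000)
cell (0,3): code 1000 → (1.000,3.403)–(0.631,3.000)
cell (1,1): code 0110 → (1.000,1.343)–(2.000,1.011)
cell (1,3): code 1001 → (2.000,3.722)–(1.000,3.403)
cell (2,1): code 0110 → (2.000,1.011)–(3.000,1.681)
cell (2,3): code 1001 → (3.000,3.073)–(2.000,3.722)
cell (3,1): code 0010 → (3.000,1.681)–(3.254,2.000)
cell (3,2): code 0011 → (3.254,2.000)–(3.067,3.000)
cell (3,3): code 0001 → (3.067,3.000)–(3.000,3.073)
cell (5,0): code 0100 → (5.295,1.000)–(6.000,0.292)
cell (5,1): code 1100 → (5.153,2.000)–(5.295,1.000)
cell (5,2): code 1100 → (5.847,3.000)–(5.153,2.000)
cell (5,3): code 1000 → (6.000,3.123)–(5.847,3.000)
cell (6,0): code 0110 → (6.000,0.292)–(7.000,0.141)
cell (6,3): code 1001 → (7.000,3.325)–(6.000,3.123)
cell (7,0): code 0110 → (7.000,0.141)–(8.000,0.790)
cell (7,2): code 1011 → (8.000,2.553)–(7.532,3.000)
cell (7,3): code 0001 → (7.532,3.000)–(7.000,3.325)
cell (8,0): code 0010 → (8.000,0.790)–(8.173,1.000)
cell (8,1): code 0011 → (8.173,1.000)–(8.347,2.000)
cell (8,2): code 0001 → (8.347,2.000)–(8.000,2.553)
total: 22 segments, chained into 2 closed loop(s), length Σ = 18.261392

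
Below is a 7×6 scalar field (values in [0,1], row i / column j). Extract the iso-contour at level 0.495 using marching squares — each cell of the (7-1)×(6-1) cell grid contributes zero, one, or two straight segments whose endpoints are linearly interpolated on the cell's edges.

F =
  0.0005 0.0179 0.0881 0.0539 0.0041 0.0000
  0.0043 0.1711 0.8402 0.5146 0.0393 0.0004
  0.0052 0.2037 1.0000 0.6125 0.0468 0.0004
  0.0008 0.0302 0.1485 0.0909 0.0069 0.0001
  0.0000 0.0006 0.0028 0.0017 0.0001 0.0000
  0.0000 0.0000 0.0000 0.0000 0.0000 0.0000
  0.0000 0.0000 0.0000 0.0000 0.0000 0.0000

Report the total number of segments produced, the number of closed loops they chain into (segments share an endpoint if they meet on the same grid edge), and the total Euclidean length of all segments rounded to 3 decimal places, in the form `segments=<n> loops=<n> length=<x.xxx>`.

cell (0,1): code 0100 → (0.541,2.000)–(1.000,1.484)
cell (0,2): code 1100 → (0.957,3.000)–(0.541,2.000)
cell (0,3): code 1000 → (1.000,3.041)–(0.957,3.000)
cell (1,1): code 0110 → (1.000,1.484)–(2.000,1.366)
cell (1,3): code 1001 → (2.000,3.208)–(1.000,3.041)
cell (2,1): code 0010 → (2.000,1.366)–(2.593,2.000)
cell (2,2): code 0011 → (2.593,2.000)–(2.225,3.000)
cell (2,3): code 0001 → (2.225,3.000)–(2.000,3.208)
total: 8 segments, chained into 1 closed loop(s), length Σ = 6.093950

segments=8 loops=1 length=6.094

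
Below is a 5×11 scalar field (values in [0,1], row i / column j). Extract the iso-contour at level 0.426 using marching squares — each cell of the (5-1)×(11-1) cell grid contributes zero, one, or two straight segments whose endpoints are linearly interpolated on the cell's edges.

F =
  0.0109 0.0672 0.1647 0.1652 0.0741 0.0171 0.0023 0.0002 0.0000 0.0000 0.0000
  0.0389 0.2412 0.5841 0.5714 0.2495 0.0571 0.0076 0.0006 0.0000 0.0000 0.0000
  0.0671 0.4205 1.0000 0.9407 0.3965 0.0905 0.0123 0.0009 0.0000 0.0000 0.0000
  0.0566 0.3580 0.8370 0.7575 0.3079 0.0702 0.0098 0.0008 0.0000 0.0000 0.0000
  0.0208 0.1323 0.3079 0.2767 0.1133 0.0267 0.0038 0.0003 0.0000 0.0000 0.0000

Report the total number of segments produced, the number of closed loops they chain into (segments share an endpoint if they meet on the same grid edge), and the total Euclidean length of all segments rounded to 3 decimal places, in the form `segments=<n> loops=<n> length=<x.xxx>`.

cell (0,1): code 0100 → (0.623,2.000)–(1.000,1.539)
cell (0,2): code 1100 → (0.642,3.000)–(0.623,2.000)
cell (0,3): code 1000 → (1.000,3.452)–(0.642,3.000)
cell (1,1): code 0110 → (1.000,1.539)–(2.000,1.009)
cell (1,3): code 1001 → (2.000,3.946)–(1.000,3.452)
cell (2,1): code 0110 → (2.000,1.009)–(3.000,1.142)
cell (2,3): code 1001 → (3.000,3.737)–(2.000,3.946)
cell (3,1): code 0010 → (3.000,1.142)–(3.777,2.000)
cell (3,2): code 0011 → (3.777,2.000)–(3.689,3.000)
cell (3,3): code 0001 → (3.689,3.000)–(3.000,3.737)
total: 10 segments, chained into 1 closed loop(s), length Σ = 9.619912

segments=10 loops=1 length=9.620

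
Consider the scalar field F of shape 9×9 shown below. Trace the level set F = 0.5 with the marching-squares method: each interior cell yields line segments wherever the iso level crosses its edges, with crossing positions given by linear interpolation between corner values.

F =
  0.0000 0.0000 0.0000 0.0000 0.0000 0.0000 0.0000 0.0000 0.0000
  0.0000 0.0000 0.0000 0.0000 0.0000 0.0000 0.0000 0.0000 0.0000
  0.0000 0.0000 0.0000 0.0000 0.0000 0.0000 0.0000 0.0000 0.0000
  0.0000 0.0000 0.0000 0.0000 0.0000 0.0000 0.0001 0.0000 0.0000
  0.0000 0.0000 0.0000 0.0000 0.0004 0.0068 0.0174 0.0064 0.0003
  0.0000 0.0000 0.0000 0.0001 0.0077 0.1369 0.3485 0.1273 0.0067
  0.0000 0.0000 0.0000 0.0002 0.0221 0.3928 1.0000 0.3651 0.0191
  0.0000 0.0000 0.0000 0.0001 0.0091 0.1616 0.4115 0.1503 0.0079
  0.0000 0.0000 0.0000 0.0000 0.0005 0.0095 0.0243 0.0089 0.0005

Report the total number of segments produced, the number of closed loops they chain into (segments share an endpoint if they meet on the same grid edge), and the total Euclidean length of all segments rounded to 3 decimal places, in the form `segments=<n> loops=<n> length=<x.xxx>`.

cell (5,5): code 0100 → (5.233,6.000)–(6.000,5.177)
cell (5,6): code 1000 → (6.000,6.788)–(5.233,6.000)
cell (6,5): code 0010 → (6.000,5.177)–(6.850,6.000)
cell (6,6): code 0001 → (6.850,6.000)–(6.000,6.788)
total: 4 segments, chained into 1 closed loop(s), length Σ = 4.566924

segments=4 loops=1 length=4.567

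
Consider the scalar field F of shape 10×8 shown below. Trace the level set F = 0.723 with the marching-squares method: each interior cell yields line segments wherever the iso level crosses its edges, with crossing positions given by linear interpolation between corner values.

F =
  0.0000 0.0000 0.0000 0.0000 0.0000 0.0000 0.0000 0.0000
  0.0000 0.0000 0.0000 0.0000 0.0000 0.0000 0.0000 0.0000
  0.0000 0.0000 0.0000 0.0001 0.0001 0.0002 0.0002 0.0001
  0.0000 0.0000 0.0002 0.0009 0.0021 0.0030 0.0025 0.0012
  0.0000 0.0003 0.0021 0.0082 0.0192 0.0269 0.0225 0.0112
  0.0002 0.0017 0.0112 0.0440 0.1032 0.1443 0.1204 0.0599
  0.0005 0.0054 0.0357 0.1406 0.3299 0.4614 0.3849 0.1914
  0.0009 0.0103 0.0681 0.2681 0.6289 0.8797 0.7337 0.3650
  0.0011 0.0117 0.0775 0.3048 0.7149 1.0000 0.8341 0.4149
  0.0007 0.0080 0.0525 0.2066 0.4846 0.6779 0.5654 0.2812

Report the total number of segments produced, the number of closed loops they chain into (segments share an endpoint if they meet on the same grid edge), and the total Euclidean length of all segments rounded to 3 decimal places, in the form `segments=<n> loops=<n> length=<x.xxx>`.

cell (6,4): code 0100 → (6.625,5.000)–(7.000,4.375)
cell (6,5): code 1100 → (6.969,6.000)–(6.625,5.000)
cell (6,6): code 1000 → (7.000,6.029)–(6.969,6.000)
cell (7,4): code 0110 → (7.000,4.375)–(8.000,4.028)
cell (7,6): code 1001 → (8.000,6.265)–(7.000,6.029)
cell (8,4): code 0010 → (8.000,4.028)–(8.860,5.000)
cell (8,5): code 0011 → (8.860,5.000)–(8.413,6.000)
cell (8,6): code 0001 → (8.413,6.000)–(8.000,6.265)
total: 8 segments, chained into 1 closed loop(s), length Σ = 6.797913

segments=8 loops=1 length=6.798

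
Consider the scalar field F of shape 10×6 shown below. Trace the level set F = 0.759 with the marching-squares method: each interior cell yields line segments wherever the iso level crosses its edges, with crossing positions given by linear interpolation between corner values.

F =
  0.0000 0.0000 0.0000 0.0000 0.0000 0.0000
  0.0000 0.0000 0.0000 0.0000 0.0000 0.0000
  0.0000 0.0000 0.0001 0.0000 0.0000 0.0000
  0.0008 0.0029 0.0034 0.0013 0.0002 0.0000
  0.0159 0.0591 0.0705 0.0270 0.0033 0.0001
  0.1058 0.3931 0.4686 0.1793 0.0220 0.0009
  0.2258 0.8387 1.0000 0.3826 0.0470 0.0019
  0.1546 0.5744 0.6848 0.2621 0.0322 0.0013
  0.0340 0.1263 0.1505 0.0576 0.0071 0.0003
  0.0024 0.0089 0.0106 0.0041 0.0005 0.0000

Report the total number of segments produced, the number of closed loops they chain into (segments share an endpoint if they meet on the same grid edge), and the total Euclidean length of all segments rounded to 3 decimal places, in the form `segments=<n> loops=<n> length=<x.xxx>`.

segments=6 loops=1 length=4.145

cell (5,0): code 0100 → (5.821,1.000)–(6.000,0.870)
cell (5,1): code 1100 → (5.546,2.000)–(5.821,1.000)
cell (5,2): code 1000 → (6.000,2.390)–(5.546,2.000)
cell (6,0): code 0010 → (6.000,0.870)–(6.302,1.000)
cell (6,1): code 0011 → (6.302,1.000)–(6.765,2.000)
cell (6,2): code 0001 → (6.765,2.000)–(6.000,2.390)
total: 6 segments, chained into 1 closed loop(s), length Σ = 4.145409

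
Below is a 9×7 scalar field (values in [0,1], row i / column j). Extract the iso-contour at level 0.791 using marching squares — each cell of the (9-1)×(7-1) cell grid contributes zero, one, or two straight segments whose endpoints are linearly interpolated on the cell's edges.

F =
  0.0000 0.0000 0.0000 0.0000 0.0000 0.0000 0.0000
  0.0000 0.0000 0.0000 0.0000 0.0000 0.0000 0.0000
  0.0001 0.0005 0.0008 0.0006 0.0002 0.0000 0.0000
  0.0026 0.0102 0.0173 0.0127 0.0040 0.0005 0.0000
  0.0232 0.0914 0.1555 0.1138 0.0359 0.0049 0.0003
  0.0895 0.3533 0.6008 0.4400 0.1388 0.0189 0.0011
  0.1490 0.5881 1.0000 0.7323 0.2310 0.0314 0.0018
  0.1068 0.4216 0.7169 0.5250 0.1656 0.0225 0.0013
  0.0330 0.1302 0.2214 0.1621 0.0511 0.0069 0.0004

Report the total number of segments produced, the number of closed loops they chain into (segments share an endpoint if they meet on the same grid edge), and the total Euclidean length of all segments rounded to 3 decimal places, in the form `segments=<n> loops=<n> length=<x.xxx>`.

cell (5,1): code 0100 → (5.476,2.000)–(6.000,1.493)
cell (5,2): code 1000 → (6.000,2.781)–(5.476,2.000)
cell (6,1): code 0010 → (6.000,1.493)–(6.738,2.000)
cell (6,2): code 0001 → (6.738,2.000)–(6.000,2.781)
total: 4 segments, chained into 1 closed loop(s), length Σ = 3.639413

segments=4 loops=1 length=3.639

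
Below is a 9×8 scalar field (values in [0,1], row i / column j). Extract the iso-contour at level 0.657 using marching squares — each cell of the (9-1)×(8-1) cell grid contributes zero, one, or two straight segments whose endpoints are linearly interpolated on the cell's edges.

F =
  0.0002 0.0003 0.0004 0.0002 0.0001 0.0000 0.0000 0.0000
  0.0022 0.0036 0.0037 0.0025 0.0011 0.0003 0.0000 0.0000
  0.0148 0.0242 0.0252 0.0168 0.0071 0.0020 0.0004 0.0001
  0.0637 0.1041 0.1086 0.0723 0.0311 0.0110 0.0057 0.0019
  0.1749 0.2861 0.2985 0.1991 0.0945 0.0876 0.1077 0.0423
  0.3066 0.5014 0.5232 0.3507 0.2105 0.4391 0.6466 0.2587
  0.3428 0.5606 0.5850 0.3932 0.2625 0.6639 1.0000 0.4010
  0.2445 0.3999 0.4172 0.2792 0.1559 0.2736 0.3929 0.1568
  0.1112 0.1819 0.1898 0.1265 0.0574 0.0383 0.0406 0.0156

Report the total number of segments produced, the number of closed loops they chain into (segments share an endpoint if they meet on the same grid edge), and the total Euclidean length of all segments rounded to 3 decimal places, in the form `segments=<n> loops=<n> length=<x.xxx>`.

segments=6 loops=1 length=4.503

cell (5,4): code 0100 → (5.969,5.000)–(6.000,4.983)
cell (5,5): code 1100 → (5.029,6.000)–(5.969,5.000)
cell (5,6): code 1000 → (6.000,6.573)–(5.029,6.000)
cell (6,4): code 0010 → (6.000,4.983)–(6.018,5.000)
cell (6,5): code 0011 → (6.018,5.000)–(6.565,6.000)
cell (6,6): code 0001 → (6.565,6.000)–(6.000,6.573)
total: 6 segments, chained into 1 closed loop(s), length Σ = 4.503495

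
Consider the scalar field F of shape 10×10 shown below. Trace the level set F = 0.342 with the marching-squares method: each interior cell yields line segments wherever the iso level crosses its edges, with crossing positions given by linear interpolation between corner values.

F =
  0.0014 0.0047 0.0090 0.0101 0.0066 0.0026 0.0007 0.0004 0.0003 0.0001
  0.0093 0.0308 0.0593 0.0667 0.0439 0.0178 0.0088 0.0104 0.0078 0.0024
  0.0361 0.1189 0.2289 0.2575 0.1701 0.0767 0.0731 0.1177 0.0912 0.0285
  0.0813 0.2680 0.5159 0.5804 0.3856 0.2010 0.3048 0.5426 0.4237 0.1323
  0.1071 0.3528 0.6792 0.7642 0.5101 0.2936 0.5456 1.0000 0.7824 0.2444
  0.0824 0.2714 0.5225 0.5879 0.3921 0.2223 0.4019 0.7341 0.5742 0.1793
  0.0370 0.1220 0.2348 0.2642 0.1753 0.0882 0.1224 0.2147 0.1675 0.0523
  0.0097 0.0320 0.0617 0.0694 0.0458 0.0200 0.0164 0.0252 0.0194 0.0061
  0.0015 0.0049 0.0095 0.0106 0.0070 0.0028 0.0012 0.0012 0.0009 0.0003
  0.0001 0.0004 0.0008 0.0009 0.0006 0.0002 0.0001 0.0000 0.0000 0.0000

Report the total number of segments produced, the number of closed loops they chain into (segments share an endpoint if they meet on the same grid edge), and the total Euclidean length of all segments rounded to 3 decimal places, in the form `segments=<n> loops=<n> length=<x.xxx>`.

cell (2,1): code 0100 → (2.394,2.000)–(3.000,1.299)
cell (2,2): code 1100 → (2.262,3.000)–(2.394,2.000)
cell (2,3): code 1100 → (2.798,4.000)–(2.262,3.000)
cell (2,4): code 1000 → (3.000,4.236)–(2.798,4.000)
cell (2,6): code 0100 → (2.528,7.000)–(3.000,6.156)
cell (2,7): code 1100 → (2.754,8.000)–(2.528,7.000)
cell (2,8): code 1000 → (3.000,8.280)–(2.754,8.000)
cell (3,0): code 0100 → (3.873,1.000)–(4.000,0.956)
cell (3,1): code 1110 → (3.000,1.299)–(3.873,1.000)
cell (3,4): code 1001 → (4.000,4.776)–(3.000,4.236)
cell (3,5): code 0100 → (3.154,6.000)–(4.000,5.192)
cell (3,6): code 1110 → (3.000,6.156)–(3.154,6.000)
cell (3,8): code 1001 → (4.000,8.819)–(3.000,8.280)
cell (4,0): code 0010 → (4.000,0.956)–(4.133,1.000)
cell (4,1): code 0111 → (4.133,1.000)–(5.000,1.281)
cell (4,4): code 1001 → (5.000,4.295)–(4.000,4.776)
cell (4,5): code 0110 → (4.000,5.192)–(5.000,5.666)
cell (4,8): code 1001 → (5.000,8.588)–(4.000,8.819)
cell (5,1): code 0010 → (5.000,1.281)–(5.627,2.000)
cell (5,2): code 0011 → (5.627,2.000)–(5.760,3.000)
cell (5,3): code 0011 → (5.760,3.000)–(5.231,4.000)
cell (5,4): code 0001 → (5.231,4.000)–(5.000,4.295)
cell (5,5): code 0010 → (5.000,5.666)–(5.214,6.000)
cell (5,6): code 0011 → (5.214,6.000)–(5.755,7.000)
cell (5,7): code 0011 → (5.755,7.000)–(5.571,8.000)
cell (5,8): code 0001 → (5.571,8.000)–(5.000,8.588)
total: 26 segments, chained into 2 closed loop(s), length Σ = 21.597355

segments=26 loops=2 length=21.597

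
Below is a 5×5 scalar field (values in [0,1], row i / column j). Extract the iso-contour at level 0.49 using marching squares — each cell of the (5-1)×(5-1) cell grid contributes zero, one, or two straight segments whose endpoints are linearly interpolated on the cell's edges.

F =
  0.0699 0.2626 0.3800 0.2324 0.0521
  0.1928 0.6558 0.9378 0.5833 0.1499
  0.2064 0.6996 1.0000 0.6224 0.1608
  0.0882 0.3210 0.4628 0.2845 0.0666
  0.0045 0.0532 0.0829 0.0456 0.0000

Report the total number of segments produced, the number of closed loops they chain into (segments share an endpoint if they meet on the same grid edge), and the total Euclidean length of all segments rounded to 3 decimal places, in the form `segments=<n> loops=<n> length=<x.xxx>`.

segments=10 loops=1 length=8.509

cell (0,0): code 0100 → (0.578,1.000)–(1.000,0.642)
cell (0,1): code 1100 → (0.197,2.000)–(0.578,1.000)
cell (0,2): code 1100 → (0.734,3.000)–(0.197,2.000)
cell (0,3): code 1000 → (1.000,3.215)–(0.734,3.000)
cell (1,0): code 0110 → (1.000,0.642)–(2.000,0.575)
cell (1,3): code 1001 → (2.000,3.287)–(1.000,3.215)
cell (2,0): code 0010 → (2.000,0.575)–(2.554,1.000)
cell (2,1): code 0011 → (2.554,1.000)–(2.949,2.000)
cell (2,2): code 0011 → (2.949,2.000)–(2.392,3.000)
cell (2,3): code 0001 → (2.392,3.000)–(2.000,3.287)
total: 10 segments, chained into 1 closed loop(s), length Σ = 8.509202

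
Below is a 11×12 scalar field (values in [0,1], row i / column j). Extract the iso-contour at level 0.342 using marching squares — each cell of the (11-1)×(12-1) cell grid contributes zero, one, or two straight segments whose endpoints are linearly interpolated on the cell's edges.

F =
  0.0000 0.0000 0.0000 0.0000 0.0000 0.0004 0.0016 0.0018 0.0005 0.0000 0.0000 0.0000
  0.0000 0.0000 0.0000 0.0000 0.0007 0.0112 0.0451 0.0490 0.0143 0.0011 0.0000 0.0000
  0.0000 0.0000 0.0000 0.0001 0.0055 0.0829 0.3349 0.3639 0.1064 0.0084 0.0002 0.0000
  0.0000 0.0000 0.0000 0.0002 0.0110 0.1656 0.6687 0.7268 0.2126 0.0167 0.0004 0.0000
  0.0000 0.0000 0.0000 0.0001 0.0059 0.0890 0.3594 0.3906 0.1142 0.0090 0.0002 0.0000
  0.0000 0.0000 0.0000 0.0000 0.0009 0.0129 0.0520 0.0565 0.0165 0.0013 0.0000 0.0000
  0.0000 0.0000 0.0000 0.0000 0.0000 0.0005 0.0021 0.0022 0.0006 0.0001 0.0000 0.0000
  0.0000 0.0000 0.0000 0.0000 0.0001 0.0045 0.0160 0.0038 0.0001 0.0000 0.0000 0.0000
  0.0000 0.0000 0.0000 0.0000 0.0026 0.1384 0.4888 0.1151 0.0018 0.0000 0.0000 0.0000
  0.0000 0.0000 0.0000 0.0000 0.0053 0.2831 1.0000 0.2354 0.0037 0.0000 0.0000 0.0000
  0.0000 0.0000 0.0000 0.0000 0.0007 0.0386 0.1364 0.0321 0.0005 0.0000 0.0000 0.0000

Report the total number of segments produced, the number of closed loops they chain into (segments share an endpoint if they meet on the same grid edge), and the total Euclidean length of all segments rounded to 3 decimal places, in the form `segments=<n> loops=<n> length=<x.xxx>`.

segments=16 loops=2 length=12.703

cell (1,6): code 0100 → (1.930,7.000)–(2.000,6.245)
cell (1,7): code 1000 → (2.000,7.085)–(1.930,7.000)
cell (2,5): code 0100 → (2.021,6.000)–(3.000,5.351)
cell (2,6): code 1110 → (2.000,6.245)–(2.021,6.000)
cell (2,7): code 1001 → (3.000,7.748)–(2.000,7.085)
cell (3,5): code 0110 → (3.000,5.351)–(4.000,5.936)
cell (3,7): code 1001 → (4.000,7.176)–(3.000,7.748)
cell (4,5): code 0010 → (4.000,5.936)–(4.057,6.000)
cell (4,6): code 0011 → (4.057,6.000)–(4.145,7.000)
cell (4,7): code 0001 → (4.145,7.000)–(4.000,7.176)
cell (7,5): code 0100 → (7.690,6.000)–(8.000,5.581)
cell (7,6): code 1000 → (8.000,6.393)–(7.690,6.000)
cell (8,5): code 0110 → (8.000,5.581)–(9.000,5.082)
cell (8,6): code 1001 → (9.000,6.861)–(8.000,6.393)
cell (9,5): code 0010 → (9.000,5.082)–(9.762,6.000)
cell (9,6): code 0001 → (9.762,6.000)–(9.000,6.861)
total: 16 segments, chained into 2 closed loop(s), length Σ = 12.703217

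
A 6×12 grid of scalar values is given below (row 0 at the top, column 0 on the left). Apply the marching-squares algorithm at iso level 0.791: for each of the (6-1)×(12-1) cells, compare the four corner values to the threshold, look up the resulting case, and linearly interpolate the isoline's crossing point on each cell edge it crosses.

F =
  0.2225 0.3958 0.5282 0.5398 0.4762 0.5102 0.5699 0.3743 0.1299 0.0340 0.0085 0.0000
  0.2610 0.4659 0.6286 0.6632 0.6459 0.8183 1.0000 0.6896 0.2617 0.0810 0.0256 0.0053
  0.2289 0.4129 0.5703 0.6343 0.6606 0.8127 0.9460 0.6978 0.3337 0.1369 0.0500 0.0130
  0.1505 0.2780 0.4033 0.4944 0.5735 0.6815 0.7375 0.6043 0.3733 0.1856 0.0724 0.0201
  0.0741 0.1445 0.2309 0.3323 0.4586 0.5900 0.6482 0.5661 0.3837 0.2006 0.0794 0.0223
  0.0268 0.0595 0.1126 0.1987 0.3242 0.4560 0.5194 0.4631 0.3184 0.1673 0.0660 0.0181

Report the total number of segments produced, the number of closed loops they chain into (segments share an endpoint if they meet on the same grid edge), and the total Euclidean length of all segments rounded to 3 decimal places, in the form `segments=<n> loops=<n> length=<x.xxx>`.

segments=8 loops=1 length=6.434

cell (0,4): code 0100 → (0.911,5.000)–(1.000,4.842)
cell (0,5): code 1100 → (0.514,6.000)–(0.911,5.000)
cell (0,6): code 1000 → (1.000,6.673)–(0.514,6.000)
cell (1,4): code 0110 → (1.000,4.842)–(2.000,4.857)
cell (1,6): code 1001 → (2.000,6.624)–(1.000,6.673)
cell (2,4): code 0010 → (2.000,4.857)–(2.165,5.000)
cell (2,5): code 0011 → (2.165,5.000)–(2.743,6.000)
cell (2,6): code 0001 → (2.743,6.000)–(2.000,6.624)
total: 8 segments, chained into 1 closed loop(s), length Σ = 6.433532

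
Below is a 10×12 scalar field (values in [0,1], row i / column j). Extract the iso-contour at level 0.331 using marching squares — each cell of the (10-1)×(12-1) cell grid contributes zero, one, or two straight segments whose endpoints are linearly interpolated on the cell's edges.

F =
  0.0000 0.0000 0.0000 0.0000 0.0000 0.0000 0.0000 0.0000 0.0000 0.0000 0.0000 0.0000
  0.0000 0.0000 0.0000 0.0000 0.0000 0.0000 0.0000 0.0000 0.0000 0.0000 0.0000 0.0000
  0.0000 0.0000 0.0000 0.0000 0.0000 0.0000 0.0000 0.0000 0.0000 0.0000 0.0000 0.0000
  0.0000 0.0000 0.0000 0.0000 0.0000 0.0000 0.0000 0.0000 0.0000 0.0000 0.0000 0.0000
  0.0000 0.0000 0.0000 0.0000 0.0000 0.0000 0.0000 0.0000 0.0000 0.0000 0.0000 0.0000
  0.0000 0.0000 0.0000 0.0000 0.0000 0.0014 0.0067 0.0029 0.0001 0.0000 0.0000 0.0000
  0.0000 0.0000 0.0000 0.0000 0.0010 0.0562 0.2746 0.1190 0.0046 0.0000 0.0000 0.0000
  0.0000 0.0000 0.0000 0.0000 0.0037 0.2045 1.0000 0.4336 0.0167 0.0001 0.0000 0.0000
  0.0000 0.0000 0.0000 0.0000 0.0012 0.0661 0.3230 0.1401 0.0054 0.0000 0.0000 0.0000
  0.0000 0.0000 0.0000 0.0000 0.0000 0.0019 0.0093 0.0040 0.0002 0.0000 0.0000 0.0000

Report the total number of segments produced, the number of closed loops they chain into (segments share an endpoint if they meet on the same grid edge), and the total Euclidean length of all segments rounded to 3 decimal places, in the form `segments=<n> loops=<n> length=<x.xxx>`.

segments=6 loops=1 length=5.733

cell (6,5): code 0100 → (6.078,6.000)–(7.000,5.159)
cell (6,6): code 1100 → (6.674,7.000)–(6.078,6.000)
cell (6,7): code 1000 → (7.000,7.246)–(6.674,7.000)
cell (7,5): code 0010 → (7.000,5.159)–(7.988,6.000)
cell (7,6): code 0011 → (7.988,6.000)–(7.350,7.000)
cell (7,7): code 0001 → (7.350,7.000)–(7.000,7.246)
total: 6 segments, chained into 1 closed loop(s), length Σ = 5.732507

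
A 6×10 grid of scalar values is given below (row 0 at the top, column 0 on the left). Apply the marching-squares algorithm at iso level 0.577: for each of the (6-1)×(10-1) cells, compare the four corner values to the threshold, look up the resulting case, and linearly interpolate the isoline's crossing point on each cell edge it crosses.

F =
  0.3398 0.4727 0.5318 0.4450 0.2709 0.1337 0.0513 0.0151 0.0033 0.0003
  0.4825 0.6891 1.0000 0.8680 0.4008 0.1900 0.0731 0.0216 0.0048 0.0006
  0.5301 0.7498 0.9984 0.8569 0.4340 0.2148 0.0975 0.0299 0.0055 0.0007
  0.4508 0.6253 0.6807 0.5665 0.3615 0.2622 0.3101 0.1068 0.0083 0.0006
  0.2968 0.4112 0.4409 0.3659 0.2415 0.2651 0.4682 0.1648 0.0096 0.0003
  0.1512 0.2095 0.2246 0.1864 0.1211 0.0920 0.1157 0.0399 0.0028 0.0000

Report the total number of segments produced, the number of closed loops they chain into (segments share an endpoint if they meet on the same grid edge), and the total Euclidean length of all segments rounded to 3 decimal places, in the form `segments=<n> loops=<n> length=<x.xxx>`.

segments=12 loops=1 length=10.577

cell (0,0): code 0100 → (0.482,1.000)–(1.000,0.457)
cell (0,1): code 1100 → (0.097,2.000)–(0.482,1.000)
cell (0,2): code 1100 → (0.312,3.000)–(0.097,2.000)
cell (0,3): code 1000 → (1.000,3.623)–(0.312,3.000)
cell (1,0): code 0110 → (1.000,0.457)–(2.000,0.213)
cell (1,3): code 1001 → (2.000,3.662)–(1.000,3.623)
cell (2,0): code 0110 → (2.000,0.213)–(3.000,0.723)
cell (2,2): code 1011 → (3.000,2.908)–(2.964,3.000)
cell (2,3): code 0001 → (2.964,3.000)–(2.000,3.662)
cell (3,0): code 0010 → (3.000,0.723)–(3.226,1.000)
cell (3,1): code 0011 → (3.226,1.000)–(3.432,2.000)
cell (3,2): code 0001 → (3.432,2.000)–(3.000,2.908)
total: 12 segments, chained into 1 closed loop(s), length Σ = 10.577390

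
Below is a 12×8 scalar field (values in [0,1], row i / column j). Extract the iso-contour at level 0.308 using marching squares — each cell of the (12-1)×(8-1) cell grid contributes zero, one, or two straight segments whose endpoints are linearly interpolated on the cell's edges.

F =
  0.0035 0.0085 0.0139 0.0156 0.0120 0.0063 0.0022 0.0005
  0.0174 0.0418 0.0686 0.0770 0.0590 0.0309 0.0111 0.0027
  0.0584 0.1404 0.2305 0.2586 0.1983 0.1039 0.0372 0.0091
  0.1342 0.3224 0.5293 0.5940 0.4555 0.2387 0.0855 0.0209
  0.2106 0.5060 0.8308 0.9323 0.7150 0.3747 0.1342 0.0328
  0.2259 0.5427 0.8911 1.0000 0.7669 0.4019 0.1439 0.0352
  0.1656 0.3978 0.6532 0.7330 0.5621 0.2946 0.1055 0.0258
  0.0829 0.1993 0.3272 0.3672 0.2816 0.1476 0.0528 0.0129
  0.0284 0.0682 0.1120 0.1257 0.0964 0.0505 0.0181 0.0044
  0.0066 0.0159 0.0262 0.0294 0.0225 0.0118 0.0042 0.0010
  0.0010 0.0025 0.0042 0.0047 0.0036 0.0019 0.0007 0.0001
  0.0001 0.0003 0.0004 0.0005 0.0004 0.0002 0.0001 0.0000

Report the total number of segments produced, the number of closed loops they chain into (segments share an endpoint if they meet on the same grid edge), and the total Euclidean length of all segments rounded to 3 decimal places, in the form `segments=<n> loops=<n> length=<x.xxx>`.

cell (2,0): code 0100 → (2.921,1.000)–(3.000,0.923)
cell (2,1): code 1100 → (2.259,2.000)–(2.921,1.000)
cell (2,2): code 1100 → (2.147,3.000)–(2.259,2.000)
cell (2,3): code 1100 → (2.427,4.000)–(2.147,3.000)
cell (2,4): code 1000 → (3.000,4.680)–(2.427,4.000)
cell (3,0): code 0110 → (3.000,0.923)–(4.000,0.330)
cell (3,4): code 1101 → (3.510,5.000)–(3.000,4.680)
cell (3,5): code 1000 → (4.000,5.277)–(3.510,5.000)
cell (4,0): code 0110 → (4.000,0.330)–(5.000,0.259)
cell (4,5): code 1001 → (5.000,5.364)–(4.000,5.277)
cell (5,0): code 0110 → (5.000,0.259)–(6.000,0.613)
cell (5,4): code 1011 → (6.000,4.950)–(5.875,5.000)
cell (5,5): code 0001 → (5.875,5.000)–(5.000,5.364)
cell (6,0): code 0010 → (6.000,0.613)–(6.452,1.000)
cell (6,1): code 0111 → (6.452,1.000)–(7.000,1.850)
cell (6,3): code 1011 → (7.000,3.692)–(6.906,4.000)
cell (6,4): code 0001 → (6.906,4.000)–(6.000,4.950)
cell (7,1): code 0010 → (7.000,1.850)–(7.089,2.000)
cell (7,2): code 0011 → (7.089,2.000)–(7.245,3.000)
cell (7,3): code 0001 → (7.245,3.000)–(7.000,3.692)
total: 20 segments, chained into 1 closed loop(s), length Σ = 15.882456

segments=20 loops=1 length=15.882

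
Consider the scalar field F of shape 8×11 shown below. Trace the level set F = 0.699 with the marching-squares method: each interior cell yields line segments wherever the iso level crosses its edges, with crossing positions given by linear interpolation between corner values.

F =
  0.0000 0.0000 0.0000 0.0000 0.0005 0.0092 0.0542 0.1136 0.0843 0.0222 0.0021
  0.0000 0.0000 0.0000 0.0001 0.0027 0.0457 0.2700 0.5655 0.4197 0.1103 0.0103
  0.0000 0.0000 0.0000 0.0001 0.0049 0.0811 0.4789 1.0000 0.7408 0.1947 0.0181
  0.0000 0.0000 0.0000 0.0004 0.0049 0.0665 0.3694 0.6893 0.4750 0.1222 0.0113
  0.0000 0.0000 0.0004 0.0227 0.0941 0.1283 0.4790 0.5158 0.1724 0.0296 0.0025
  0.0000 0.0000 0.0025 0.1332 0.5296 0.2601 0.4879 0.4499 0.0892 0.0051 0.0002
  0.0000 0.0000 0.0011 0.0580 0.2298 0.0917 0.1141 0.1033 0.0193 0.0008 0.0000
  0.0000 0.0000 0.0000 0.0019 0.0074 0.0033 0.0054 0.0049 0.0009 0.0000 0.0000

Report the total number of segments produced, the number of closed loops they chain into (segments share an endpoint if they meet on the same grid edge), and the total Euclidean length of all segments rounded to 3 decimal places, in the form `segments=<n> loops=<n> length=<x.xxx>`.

cell (1,6): code 0100 → (1.307,7.000)–(2.000,6.422)
cell (1,7): code 1100 → (1.870,8.000)–(1.307,7.000)
cell (1,8): code 1000 → (2.000,8.077)–(1.870,8.000)
cell (2,6): code 0010 → (2.000,6.422)–(2.969,7.000)
cell (2,7): code 0011 → (2.969,7.000)–(2.157,8.000)
cell (2,8): code 0001 → (2.157,8.000)–(2.000,8.077)
total: 6 segments, chained into 1 closed loop(s), length Σ = 4.791031

segments=6 loops=1 length=4.791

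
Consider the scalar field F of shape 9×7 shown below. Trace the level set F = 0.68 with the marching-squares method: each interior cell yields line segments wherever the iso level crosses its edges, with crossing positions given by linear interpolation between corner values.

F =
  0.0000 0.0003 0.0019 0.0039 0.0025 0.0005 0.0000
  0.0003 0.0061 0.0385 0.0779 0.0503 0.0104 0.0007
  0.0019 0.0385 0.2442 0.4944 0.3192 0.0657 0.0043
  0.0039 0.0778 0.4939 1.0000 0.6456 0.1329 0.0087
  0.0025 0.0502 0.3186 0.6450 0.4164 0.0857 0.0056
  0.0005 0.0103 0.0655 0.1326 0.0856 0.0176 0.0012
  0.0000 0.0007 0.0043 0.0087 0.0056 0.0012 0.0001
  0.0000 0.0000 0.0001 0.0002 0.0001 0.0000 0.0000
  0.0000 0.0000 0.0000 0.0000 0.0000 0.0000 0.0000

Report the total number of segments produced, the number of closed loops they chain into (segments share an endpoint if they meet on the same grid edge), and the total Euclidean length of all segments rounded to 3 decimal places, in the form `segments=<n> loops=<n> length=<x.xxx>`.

segments=4 loops=1 length=4.374

cell (2,2): code 0100 → (2.367,3.000)–(3.000,2.368)
cell (2,3): code 1000 → (3.000,3.903)–(2.367,3.000)
cell (3,2): code 0010 → (3.000,2.368)–(3.901,3.000)
cell (3,3): code 0001 → (3.901,3.000)–(3.000,3.903)
total: 4 segments, chained into 1 closed loop(s), length Σ = 4.374213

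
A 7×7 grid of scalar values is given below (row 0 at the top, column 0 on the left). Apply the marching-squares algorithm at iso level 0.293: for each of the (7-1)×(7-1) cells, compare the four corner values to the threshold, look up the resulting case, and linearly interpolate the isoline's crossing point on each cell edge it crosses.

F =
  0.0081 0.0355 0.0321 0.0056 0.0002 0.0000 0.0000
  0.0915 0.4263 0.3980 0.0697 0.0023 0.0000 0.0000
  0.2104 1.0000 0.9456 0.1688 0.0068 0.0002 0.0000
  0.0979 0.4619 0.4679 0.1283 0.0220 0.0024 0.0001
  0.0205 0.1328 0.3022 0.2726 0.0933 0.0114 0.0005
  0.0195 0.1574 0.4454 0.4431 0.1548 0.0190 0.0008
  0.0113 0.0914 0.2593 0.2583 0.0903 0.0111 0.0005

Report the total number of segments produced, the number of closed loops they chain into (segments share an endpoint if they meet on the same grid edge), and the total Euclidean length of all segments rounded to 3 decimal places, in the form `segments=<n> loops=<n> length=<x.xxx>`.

cell (0,0): code 0100 → (0.659,1.000)–(1.000,0.602)
cell (0,1): code 1100 → (0.713,2.000)–(0.659,1.000)
cell (0,2): code 1000 → (1.000,2.320)–(0.713,2.000)
cell (1,0): code 0110 → (1.000,0.602)–(2.000,0.105)
cell (1,2): code 1001 → (2.000,2.840)–(1.000,2.320)
cell (2,0): code 0110 → (2.000,0.105)–(3.000,0.536)
cell (2,2): code 1001 → (3.000,2.515)–(2.000,2.840)
cell (3,0): code 0010 → (3.000,0.536)–(3.513,1.000)
cell (3,1): code 0111 → (3.513,1.000)–(4.000,1.946)
cell (3,2): code 1001 → (4.000,2.311)–(3.000,2.515)
cell (4,1): code 0110 → (4.000,1.946)–(5.000,1.471)
cell (4,2): code 1101 → (4.120,3.000)–(4.000,2.311)
cell (4,3): code 1000 → (5.000,3.521)–(4.120,3.000)
cell (5,1): code 0010 → (5.000,1.471)–(5.819,2.000)
cell (5,2): code 0011 → (5.819,2.000)–(5.812,3.000)
cell (5,3): code 0001 → (5.812,3.000)–(5.000,3.521)
total: 16 segments, chained into 1 closed loop(s), length Σ = 14.885322

segments=16 loops=1 length=14.885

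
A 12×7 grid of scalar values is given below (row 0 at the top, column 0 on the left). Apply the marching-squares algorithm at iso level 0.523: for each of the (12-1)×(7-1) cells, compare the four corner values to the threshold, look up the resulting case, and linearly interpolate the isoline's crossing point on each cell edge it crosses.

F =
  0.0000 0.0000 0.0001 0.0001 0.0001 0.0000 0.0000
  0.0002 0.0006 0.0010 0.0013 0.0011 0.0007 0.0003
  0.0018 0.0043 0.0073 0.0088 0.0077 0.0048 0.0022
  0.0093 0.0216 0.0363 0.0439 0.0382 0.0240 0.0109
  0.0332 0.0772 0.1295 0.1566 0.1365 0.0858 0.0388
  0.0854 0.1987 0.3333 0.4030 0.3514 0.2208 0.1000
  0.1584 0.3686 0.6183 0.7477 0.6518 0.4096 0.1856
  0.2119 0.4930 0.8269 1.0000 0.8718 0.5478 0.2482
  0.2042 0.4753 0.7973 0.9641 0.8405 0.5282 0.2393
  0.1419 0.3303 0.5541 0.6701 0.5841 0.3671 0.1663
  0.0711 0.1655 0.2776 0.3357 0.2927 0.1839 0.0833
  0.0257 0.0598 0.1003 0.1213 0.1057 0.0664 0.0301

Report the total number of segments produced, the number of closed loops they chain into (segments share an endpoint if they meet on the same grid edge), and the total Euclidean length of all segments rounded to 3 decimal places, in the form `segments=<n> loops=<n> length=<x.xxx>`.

cell (5,1): code 0100 → (5.666,2.000)–(6.000,1.618)
cell (5,2): code 1100 → (5.348,3.000)–(5.666,2.000)
cell (5,3): code 1100 → (5.571,4.000)–(5.348,3.000)
cell (5,4): code 1000 → (6.000,4.532)–(5.571,4.000)
cell (6,1): code 0110 → (6.000,1.618)–(7.000,1.090)
cell (6,4): code 1101 → (6.821,5.000)–(6.000,4.532)
cell (6,5): code 1000 → (7.000,5.083)–(6.821,5.000)
cell (7,1): code 0110 → (7.000,1.090)–(8.000,1.148)
cell (7,5): code 1001 → (8.000,5.018)–(7.000,5.083)
cell (8,1): code 0110 → (8.000,1.148)–(9.000,1.861)
cell (8,4): code 1011 → (9.000,4.282)–(8.032,5.000)
cell (8,5): code 0001 → (8.032,5.000)–(8.000,5.018)
cell (9,1): code 0010 → (9.000,1.861)–(9.112,2.000)
cell (9,2): code 0011 → (9.112,2.000)–(9.440,3.000)
cell (9,3): code 0011 → (9.440,3.000)–(9.210,4.000)
cell (9,4): code 0001 → (9.210,4.000)–(9.000,4.282)
total: 16 segments, chained into 1 closed loop(s), length Σ = 12.620062

segments=16 loops=1 length=12.620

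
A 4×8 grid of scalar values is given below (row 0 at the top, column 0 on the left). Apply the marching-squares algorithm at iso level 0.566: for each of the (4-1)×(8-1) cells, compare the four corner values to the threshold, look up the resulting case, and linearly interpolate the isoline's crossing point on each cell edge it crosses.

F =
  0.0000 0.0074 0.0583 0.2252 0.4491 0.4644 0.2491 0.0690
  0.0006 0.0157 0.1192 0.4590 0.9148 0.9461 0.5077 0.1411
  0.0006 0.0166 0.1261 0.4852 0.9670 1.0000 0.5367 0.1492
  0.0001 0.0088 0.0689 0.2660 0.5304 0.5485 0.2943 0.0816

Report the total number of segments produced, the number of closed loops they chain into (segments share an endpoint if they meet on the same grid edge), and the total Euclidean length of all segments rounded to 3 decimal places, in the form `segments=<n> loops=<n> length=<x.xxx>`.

segments=8 loops=1 length=8.831

cell (0,3): code 0100 → (0.251,4.000)–(1.000,3.235)
cell (0,4): code 1100 → (0.211,5.000)–(0.251,4.000)
cell (0,5): code 1000 → (1.000,5.867)–(0.211,5.000)
cell (1,3): code 0110 → (1.000,3.235)–(2.000,3.168)
cell (1,5): code 1001 → (2.000,5.937)–(1.000,5.867)
cell (2,3): code 0010 → (2.000,3.168)–(2.918,4.000)
cell (2,4): code 0011 → (2.918,4.000)–(2.961,5.000)
cell (2,5): code 0001 → (2.961,5.000)–(2.000,5.937)
total: 8 segments, chained into 1 closed loop(s), length Σ = 8.831178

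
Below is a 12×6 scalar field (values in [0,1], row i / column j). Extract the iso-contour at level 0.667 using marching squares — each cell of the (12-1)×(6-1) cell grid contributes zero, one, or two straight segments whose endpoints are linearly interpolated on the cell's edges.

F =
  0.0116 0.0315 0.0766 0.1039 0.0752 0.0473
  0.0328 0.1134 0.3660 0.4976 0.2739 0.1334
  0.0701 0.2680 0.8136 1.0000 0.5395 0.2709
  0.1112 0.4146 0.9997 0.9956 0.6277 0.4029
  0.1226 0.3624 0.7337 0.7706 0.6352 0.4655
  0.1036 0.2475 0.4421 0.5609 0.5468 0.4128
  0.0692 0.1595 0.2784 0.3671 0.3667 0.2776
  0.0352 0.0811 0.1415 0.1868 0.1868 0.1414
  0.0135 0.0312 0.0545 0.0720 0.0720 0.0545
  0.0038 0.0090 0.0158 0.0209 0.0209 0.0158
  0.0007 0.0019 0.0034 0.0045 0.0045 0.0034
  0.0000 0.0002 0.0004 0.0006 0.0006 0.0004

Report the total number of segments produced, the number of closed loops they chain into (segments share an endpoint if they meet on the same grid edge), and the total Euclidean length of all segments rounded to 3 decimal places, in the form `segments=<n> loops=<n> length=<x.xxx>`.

segments=10 loops=1 length=8.835

cell (1,1): code 0100 → (1.672,2.000)–(2.000,1.731)
cell (1,2): code 1100 → (1.337,3.000)–(1.672,2.000)
cell (1,3): code 1000 → (2.000,3.723)–(1.337,3.000)
cell (2,1): code 0110 → (2.000,1.731)–(3.000,1.431)
cell (2,3): code 1001 → (3.000,3.893)–(2.000,3.723)
cell (3,1): code 0110 → (3.000,1.431)–(4.000,1.820)
cell (3,3): code 1001 → (4.000,3.765)–(3.000,3.893)
cell (4,1): code 0010 → (4.000,1.820)–(4.229,2.000)
cell (4,2): code 0011 → (4.229,2.000)–(4.494,3.000)
cell (4,3): code 0001 → (4.494,3.000)–(4.000,3.765)
total: 10 segments, chained into 1 closed loop(s), length Σ = 8.835026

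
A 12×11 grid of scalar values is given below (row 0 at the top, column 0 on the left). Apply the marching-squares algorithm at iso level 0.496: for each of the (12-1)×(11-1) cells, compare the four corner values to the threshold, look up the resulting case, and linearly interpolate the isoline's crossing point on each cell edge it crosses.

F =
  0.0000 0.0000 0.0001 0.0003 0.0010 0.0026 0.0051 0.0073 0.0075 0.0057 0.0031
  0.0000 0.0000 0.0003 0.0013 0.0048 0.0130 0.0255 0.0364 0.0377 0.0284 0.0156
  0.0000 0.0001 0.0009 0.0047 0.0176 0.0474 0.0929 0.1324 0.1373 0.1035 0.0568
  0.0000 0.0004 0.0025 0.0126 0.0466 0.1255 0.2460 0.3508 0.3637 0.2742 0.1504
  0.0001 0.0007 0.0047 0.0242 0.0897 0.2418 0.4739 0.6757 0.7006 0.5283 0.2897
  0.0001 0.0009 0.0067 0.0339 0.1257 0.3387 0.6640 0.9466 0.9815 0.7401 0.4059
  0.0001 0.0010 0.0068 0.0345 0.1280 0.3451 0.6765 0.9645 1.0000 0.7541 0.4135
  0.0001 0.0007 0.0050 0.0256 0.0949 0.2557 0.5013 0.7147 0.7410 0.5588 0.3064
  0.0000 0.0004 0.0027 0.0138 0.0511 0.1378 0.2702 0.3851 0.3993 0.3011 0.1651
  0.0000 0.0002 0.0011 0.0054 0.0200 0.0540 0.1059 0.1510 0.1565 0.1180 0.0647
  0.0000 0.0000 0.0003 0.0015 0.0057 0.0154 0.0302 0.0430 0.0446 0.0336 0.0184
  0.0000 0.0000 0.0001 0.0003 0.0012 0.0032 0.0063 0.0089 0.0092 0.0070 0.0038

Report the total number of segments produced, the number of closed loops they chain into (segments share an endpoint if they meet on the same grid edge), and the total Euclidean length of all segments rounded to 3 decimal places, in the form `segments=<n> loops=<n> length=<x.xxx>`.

cell (3,6): code 0100 → (3.447,7.000)–(4.000,6.110)
cell (3,7): code 1100 → (3.393,8.000)–(3.447,7.000)
cell (3,8): code 1100 → (3.873,9.000)–(3.393,8.000)
cell (3,9): code 1000 → (4.000,9.135)–(3.873,9.000)
cell (4,5): code 0100 → (4.116,6.000)–(5.000,5.484)
cell (4,6): code 1110 → (4.000,6.110)–(4.116,6.000)
cell (4,9): code 1001 → (5.000,9.730)–(4.000,9.135)
cell (5,5): code 0110 → (5.000,5.484)–(6.000,5.455)
cell (5,9): code 1001 → (6.000,9.758)–(5.000,9.730)
cell (6,5): code 0110 → (6.000,5.455)–(7.000,5.978)
cell (6,9): code 1001 → (7.000,9.249)–(6.000,9.758)
cell (7,5): code 0010 → (7.000,5.978)–(7.023,6.000)
cell (7,6): code 0011 → (7.023,6.000)–(7.664,7.000)
cell (7,7): code 0011 → (7.664,7.000)–(7.717,8.000)
cell (7,8): code 0011 → (7.717,8.000)–(7.244,9.000)
cell (7,9): code 0001 → (7.244,9.000)–(7.000,9.249)
total: 16 segments, chained into 1 closed loop(s), length Σ = 13.618218

segments=16 loops=1 length=13.618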